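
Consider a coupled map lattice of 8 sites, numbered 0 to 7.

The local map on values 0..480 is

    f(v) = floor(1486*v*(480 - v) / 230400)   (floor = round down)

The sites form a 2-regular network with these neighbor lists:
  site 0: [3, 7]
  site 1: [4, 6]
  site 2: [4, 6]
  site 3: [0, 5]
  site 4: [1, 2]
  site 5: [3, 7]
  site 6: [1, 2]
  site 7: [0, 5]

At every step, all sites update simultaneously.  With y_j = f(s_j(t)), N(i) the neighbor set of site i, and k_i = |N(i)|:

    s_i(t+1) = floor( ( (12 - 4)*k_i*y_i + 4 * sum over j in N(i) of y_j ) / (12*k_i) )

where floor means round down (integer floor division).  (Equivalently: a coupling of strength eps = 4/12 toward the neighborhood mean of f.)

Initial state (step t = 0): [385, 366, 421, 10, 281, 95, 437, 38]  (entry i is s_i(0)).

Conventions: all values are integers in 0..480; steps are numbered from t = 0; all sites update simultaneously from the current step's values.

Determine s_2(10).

Simulating step by step:
t=0: [385, 366, 421, 10, 281, 95, 437, 38]
t=1: [179, 259, 186, 98, 311, 179, 152, 150]
t=2: [324, 355, 344, 276, 345, 324, 334, 328]
t=3: [330, 293, 303, 350, 297, 330, 307, 322]
t=4: [316, 350, 345, 301, 349, 316, 344, 325]
t=5: [334, 294, 299, 342, 294, 334, 299, 327]
t=6: [313, 351, 349, 307, 351, 313, 349, 319]
t=7: [336, 292, 293, 340, 292, 336, 293, 333]
t=8: [311, 353, 353, 308, 353, 311, 353, 314]
t=9: [338, 289, 289, 340, 289, 338, 289, 336]
t=10: [309, 356, 356, 307, 356, 309, 356, 311]

Answer: s_2(10) = 356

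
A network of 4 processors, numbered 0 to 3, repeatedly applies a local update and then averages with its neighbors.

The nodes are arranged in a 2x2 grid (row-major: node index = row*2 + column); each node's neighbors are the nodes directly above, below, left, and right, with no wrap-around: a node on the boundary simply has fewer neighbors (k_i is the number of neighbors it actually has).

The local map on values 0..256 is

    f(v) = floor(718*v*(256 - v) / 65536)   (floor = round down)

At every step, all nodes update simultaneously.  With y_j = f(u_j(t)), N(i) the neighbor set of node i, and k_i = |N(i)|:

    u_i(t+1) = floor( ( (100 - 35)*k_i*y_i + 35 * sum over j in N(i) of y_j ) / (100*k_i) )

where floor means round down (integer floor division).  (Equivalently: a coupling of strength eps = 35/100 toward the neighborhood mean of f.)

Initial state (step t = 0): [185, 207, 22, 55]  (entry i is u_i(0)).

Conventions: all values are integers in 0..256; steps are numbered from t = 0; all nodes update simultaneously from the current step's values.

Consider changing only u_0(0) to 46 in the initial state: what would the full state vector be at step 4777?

Simulating step by step:
t=0: [46, 207, 22, 55]
t=1: [97, 111, 75, 107]
t=2: [165, 174, 156, 169]
t=3: [163, 158, 167, 161]
t=4: [165, 168, 163, 166]
t=5: [163, 161, 165, 163]
t=6: [165, 166, 164, 165]
t=7: [164, 163, 164, 164]
t=8: [165, 165, 165, 165]
t=9: [164, 164, 164, 164]
t=10: [165, 165, 165, 165]

Answer: [164, 164, 164, 164]
Key observation: The state at step 8, [165, 165, 165, 165], reappears at step 10: the system is in a cycle of period 2 from step 8 on.  Therefore the state at step 4777 equals the state at step 8 + ((4777 - 8) mod 2) = 9, which is [164, 164, 164, 164].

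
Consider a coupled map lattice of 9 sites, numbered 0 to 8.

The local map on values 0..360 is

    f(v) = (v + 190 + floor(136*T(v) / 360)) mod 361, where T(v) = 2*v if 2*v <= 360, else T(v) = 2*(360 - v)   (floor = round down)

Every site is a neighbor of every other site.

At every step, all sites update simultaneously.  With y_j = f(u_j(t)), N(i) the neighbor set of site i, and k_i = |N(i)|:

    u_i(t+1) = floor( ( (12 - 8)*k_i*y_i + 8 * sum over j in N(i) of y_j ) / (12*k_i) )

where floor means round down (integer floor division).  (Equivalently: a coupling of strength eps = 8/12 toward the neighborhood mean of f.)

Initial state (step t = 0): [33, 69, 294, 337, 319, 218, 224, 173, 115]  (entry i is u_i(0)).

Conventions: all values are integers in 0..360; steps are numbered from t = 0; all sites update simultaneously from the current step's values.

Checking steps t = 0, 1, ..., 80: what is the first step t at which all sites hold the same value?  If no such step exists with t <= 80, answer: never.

Answer: 5
Key observation: Synchronization is absorbing here: once all sites are equal they stay equal, and step 5 is the first all-equal step.

Derivation:
t=0: [33, 69, 294, 337, 319, 218, 224, 173, 115]  (not all equal)
t=1: [191, 207, 173, 175, 174, 168, 168, 163, 137]  (not all equal)
t=2: [130, 131, 127, 128, 127, 124, 124, 122, 111]  (not all equal)
t=3: [49, 50, 48, 48, 48, 47, 47, 46, 41]  (not all equal)
t=4: [273, 273, 272, 272, 272, 272, 272, 271, 269]  (not all equal)
t=5: [166, 166, 166, 166, 166, 166, 166, 166, 166]  (all equal)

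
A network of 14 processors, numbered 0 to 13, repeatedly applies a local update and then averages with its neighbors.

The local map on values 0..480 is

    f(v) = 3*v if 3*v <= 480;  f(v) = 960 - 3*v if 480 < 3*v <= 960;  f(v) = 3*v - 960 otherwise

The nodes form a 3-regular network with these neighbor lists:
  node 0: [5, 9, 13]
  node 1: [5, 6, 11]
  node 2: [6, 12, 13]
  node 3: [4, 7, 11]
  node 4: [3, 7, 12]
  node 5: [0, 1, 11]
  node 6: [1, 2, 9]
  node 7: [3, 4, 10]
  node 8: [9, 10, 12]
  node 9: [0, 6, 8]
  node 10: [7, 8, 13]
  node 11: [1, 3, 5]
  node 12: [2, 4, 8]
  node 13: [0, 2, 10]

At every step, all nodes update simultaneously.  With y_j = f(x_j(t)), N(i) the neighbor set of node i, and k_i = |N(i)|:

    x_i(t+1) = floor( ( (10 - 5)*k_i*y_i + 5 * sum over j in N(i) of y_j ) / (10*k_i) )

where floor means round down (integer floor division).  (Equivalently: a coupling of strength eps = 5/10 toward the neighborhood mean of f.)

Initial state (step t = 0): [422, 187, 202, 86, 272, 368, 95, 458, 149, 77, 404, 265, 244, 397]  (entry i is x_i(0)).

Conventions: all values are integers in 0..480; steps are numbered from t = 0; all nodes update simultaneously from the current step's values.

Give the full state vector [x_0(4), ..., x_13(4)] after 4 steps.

Answer: [75, 102, 95, 84, 74, 114, 144, 116, 155, 131, 172, 125, 98, 75]

Derivation:
t=0: [422, 187, 202, 86, 272, 368, 95, 458, 149, 77, 404, 265, 244, 397]
t=1: [254, 298, 301, 249, 222, 217, 306, 316, 342, 288, 308, 216, 271, 267]
t=2: [193, 143, 86, 209, 209, 250, 57, 96, 79, 99, 57, 254, 143, 128]
t=3: [339, 311, 293, 303, 341, 273, 249, 283, 268, 280, 237, 261, 352, 327]
t=4: [75, 102, 95, 84, 74, 114, 144, 116, 155, 131, 172, 125, 98, 75]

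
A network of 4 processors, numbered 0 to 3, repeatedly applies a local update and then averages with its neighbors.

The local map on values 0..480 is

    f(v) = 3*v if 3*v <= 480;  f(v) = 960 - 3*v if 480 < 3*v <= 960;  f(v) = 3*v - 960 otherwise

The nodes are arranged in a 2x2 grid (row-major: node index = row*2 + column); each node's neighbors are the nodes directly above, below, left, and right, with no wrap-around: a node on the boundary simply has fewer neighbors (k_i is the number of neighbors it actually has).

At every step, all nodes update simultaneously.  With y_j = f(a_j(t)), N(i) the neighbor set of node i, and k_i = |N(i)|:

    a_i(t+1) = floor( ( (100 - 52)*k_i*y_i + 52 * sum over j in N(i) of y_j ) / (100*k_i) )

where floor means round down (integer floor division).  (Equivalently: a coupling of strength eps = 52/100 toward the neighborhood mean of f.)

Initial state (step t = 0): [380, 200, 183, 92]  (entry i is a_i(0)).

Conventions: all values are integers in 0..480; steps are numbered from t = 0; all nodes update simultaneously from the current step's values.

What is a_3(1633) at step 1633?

Answer: a_3(1633) = 339
Key observation: The state at step 13, [323, 323, 339, 339], reappears at step 25: the system is in a cycle of period 12 from step 13 on.  Therefore the state at step 1633 equals the state at step 13 + ((1633 - 13) mod 12) = 13, which is [323, 323, 339, 339].

Derivation:
t=0: [380, 200, 183, 92]
t=1: [286, 291, 315, 332]
t=2: [75, 77, 43, 43]
t=3: [201, 202, 153, 155]
t=4: [382, 383, 434, 434]
t=5: [227, 228, 301, 302]
t=6: [220, 219, 113, 112]
t=7: [310, 310, 328, 328]
t=8: [28, 28, 25, 25]
t=9: [81, 81, 77, 77]
t=10: [239, 239, 234, 234]
t=11: [246, 246, 254, 254]
t=12: [215, 215, 204, 204]
t=13: [323, 323, 339, 339]
t=14: [21, 21, 44, 44]
t=15: [80, 80, 114, 114]
t=16: [266, 266, 315, 315]
t=17: [123, 123, 53, 53]
t=18: [314, 314, 213, 213]
t=19: [96, 96, 242, 242]
t=20: [273, 273, 248, 248]
t=21: [160, 160, 196, 196]
t=22: [451, 451, 400, 400]
t=23: [353, 353, 279, 279]
t=24: [105, 105, 116, 116]
t=25: [323, 323, 339, 339]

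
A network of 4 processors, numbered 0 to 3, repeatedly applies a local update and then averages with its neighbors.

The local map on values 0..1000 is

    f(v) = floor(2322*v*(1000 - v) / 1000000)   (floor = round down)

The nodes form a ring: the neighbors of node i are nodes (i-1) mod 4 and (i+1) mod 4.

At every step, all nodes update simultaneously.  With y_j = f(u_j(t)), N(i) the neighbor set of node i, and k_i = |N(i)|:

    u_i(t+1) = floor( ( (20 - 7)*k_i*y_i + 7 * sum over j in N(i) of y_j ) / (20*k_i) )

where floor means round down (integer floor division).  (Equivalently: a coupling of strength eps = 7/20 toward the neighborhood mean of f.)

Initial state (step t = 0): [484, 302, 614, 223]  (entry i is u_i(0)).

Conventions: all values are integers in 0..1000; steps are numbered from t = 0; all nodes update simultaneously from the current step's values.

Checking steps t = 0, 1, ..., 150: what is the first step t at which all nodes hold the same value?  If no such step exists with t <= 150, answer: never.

Simulating step by step:
t=0: [484, 302, 614, 223]  (not all equal)
t=1: [532, 515, 513, 458]  (not all equal)
t=2: [577, 579, 579, 577]  (not all equal)
t=3: [566, 566, 566, 566]  (all equal)

Answer: 3
Key observation: Synchronization is absorbing here: once all nodes are equal they stay equal, and step 3 is the first all-equal step.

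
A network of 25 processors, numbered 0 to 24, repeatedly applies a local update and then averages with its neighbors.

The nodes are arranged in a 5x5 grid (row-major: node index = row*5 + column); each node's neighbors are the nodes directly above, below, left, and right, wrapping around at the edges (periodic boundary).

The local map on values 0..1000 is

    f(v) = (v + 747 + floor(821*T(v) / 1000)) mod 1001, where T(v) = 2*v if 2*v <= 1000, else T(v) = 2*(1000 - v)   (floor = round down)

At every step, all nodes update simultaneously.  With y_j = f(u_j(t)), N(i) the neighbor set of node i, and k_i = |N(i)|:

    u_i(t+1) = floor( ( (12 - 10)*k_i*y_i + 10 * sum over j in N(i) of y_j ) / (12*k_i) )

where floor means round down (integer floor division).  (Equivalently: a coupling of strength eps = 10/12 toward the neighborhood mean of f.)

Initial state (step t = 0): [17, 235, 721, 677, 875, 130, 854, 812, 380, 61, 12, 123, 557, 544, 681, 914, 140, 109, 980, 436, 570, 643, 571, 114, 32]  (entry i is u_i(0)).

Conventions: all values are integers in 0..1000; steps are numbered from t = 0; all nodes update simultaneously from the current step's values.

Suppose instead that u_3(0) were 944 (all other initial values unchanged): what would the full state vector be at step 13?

Answer: [582, 259, 625, 560, 745, 569, 605, 581, 947, 917, 754, 418, 710, 749, 740, 396, 452, 366, 379, 615, 497, 294, 274, 443, 366]
Key observation: This trace re-runs the system from the modified initial state.

Derivation:
t=0: [17, 235, 721, 944, 875, 130, 854, 812, 380, 61, 12, 123, 557, 544, 681, 914, 140, 109, 980, 436, 570, 643, 571, 114, 32]
t=1: [403, 796, 577, 660, 827, 705, 429, 673, 664, 695, 527, 378, 214, 524, 704, 510, 410, 197, 337, 845, 711, 271, 415, 505, 511]
t=2: [884, 597, 760, 555, 720, 713, 877, 610, 766, 925, 565, 554, 471, 600, 548, 562, 456, 589, 360, 492, 444, 801, 308, 531, 571]
t=3: [715, 712, 480, 581, 500, 667, 545, 918, 528, 712, 216, 586, 380, 545, 185, 407, 353, 667, 136, 169, 515, 651, 473, 279, 406]
t=4: [573, 560, 572, 129, 571, 620, 568, 309, 378, 427, 474, 372, 500, 242, 346, 395, 688, 686, 365, 444, 746, 715, 671, 482, 302]
t=5: [408, 210, 343, 181, 320, 563, 484, 270, 521, 648, 825, 544, 557, 518, 771, 917, 864, 715, 591, 716, 626, 746, 557, 481, 479]
t=6: [533, 551, 319, 310, 521, 561, 174, 234, 364, 487, 508, 369, 312, 213, 734, 884, 695, 341, 402, 510, 693, 599, 526, 58, 526]
t=7: [226, 180, 308, 562, 152, 75, 272, 491, 382, 359, 527, 490, 519, 676, 248, 553, 612, 601, 533, 550, 347, 409, 453, 456, 415]
t=8: [468, 493, 349, 506, 421, 480, 337, 388, 483, 584, 303, 331, 224, 420, 427, 367, 352, 423, 411, 280, 535, 725, 643, 544, 513]
t=9: [363, 676, 497, 340, 374, 455, 408, 474, 357, 369, 553, 560, 703, 572, 541, 483, 762, 730, 605, 596, 564, 516, 681, 407, 305]
t=10: [671, 500, 748, 586, 668, 632, 746, 688, 610, 622, 220, 564, 564, 557, 167, 202, 362, 941, 533, 336, 281, 597, 544, 791, 421]
t=11: [679, 589, 371, 781, 745, 826, 571, 748, 577, 815, 361, 412, 375, 265, 443, 494, 343, 298, 491, 390, 518, 269, 542, 344, 759]
t=12: [539, 450, 504, 627, 901, 670, 546, 463, 649, 706, 670, 577, 689, 430, 732, 462, 498, 394, 508, 526, 500, 232, 500, 497, 648]
t=13: [582, 259, 625, 560, 745, 569, 605, 581, 947, 917, 754, 418, 710, 749, 740, 396, 452, 366, 379, 615, 497, 294, 274, 443, 366]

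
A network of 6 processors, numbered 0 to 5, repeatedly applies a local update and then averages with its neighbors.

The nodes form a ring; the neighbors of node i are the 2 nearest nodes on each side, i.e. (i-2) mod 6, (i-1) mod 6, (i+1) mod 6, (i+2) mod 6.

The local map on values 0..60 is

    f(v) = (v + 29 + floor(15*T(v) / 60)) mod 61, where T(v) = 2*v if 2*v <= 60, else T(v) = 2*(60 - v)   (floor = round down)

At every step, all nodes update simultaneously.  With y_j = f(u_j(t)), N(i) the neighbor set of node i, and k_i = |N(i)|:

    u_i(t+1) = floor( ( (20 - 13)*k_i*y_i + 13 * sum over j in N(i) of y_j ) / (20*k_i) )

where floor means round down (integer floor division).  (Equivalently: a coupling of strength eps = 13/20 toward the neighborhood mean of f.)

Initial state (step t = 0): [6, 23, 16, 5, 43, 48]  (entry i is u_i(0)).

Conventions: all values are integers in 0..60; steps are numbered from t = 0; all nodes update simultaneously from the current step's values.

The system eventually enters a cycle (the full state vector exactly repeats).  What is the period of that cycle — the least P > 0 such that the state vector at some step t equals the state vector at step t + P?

Simulating step by step:
t=0: [6, 23, 16, 5, 43, 48]
t=1: [28, 24, 33, 28, 30, 23]
t=2: [8, 7, 10, 8, 10, 6]
t=3: [41, 40, 42, 41, 42, 40]
t=4: [18, 18, 18, 18, 18, 18]
t=5: [56, 56, 56, 56, 56, 56]
t=6: [26, 26, 26, 26, 26, 26]
t=7: [7, 7, 7, 7, 7, 7]
t=8: [39, 39, 39, 39, 39, 39]
t=9: [17, 17, 17, 17, 17, 17]
t=10: [54, 54, 54, 54, 54, 54]
t=11: [25, 25, 25, 25, 25, 25]
t=12: [5, 5, 5, 5, 5, 5]
t=13: [36, 36, 36, 36, 36, 36]
t=14: [16, 16, 16, 16, 16, 16]
t=15: [53, 53, 53, 53, 53, 53]
t=16: [24, 24, 24, 24, 24, 24]
t=17: [4, 4, 4, 4, 4, 4]
t=18: [35, 35, 35, 35, 35, 35]
t=19: [15, 15, 15, 15, 15, 15]
t=20: [51, 51, 51, 51, 51, 51]
t=21: [23, 23, 23, 23, 23, 23]
t=22: [2, 2, 2, 2, 2, 2]
t=23: [32, 32, 32, 32, 32, 32]
t=24: [14, 14, 14, 14, 14, 14]
t=25: [50, 50, 50, 50, 50, 50]
t=26: [23, 23, 23, 23, 23, 23]

Answer: 5
Key observation: The state at step 21, [23, 23, 23, 23, 23, 23], reappears at step 26 — and no state repeats earlier — so the cycle the system enters has period 5.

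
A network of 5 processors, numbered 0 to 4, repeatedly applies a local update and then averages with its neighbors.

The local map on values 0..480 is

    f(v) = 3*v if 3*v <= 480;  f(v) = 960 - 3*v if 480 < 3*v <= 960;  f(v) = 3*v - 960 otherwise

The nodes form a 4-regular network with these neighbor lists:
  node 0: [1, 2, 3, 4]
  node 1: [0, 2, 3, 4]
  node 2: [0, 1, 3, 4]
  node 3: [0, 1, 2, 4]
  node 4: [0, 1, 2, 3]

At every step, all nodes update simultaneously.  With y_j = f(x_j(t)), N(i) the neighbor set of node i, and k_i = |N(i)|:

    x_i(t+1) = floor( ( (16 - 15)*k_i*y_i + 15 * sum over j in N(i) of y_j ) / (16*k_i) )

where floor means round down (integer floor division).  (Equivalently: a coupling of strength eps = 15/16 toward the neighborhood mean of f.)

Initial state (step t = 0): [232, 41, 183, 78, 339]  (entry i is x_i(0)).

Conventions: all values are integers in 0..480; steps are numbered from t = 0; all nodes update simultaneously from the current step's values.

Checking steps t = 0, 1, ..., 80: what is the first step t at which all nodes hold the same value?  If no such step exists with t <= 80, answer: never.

Simulating step by step:
t=0: [232, 41, 183, 78, 339]  (not all equal)
t=1: [209, 234, 184, 215, 245]  (not all equal)
t=2: [303, 316, 290, 306, 322]  (not all equal)
t=3: [38, 45, 31, 39, 46]  (not all equal)
t=4: [120, 116, 123, 119, 116]  (not all equal)
t=5: [355, 357, 354, 356, 357]  (not all equal)
t=6: [107, 106, 108, 107, 106]  (not all equal)
t=7: [320, 320, 319, 320, 320]  (not all equal)
t=8: [0, 0, 0, 0, 0]  (all equal)

Answer: 8
Key observation: Synchronization is absorbing here: once all nodes are equal they stay equal, and step 8 is the first all-equal step.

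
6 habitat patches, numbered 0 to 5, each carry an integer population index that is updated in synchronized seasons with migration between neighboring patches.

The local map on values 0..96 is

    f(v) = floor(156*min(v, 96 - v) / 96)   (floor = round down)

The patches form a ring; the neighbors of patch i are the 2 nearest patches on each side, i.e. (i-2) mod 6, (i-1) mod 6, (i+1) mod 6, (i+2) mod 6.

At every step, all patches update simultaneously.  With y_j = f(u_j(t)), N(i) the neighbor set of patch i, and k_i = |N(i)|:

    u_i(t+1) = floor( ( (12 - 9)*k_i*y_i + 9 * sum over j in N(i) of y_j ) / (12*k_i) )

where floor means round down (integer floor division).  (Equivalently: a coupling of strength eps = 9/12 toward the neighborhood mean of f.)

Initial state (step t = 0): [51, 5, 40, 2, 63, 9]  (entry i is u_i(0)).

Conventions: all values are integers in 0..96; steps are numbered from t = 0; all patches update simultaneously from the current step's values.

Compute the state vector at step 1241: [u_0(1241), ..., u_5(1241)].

Simulating step by step:
t=0: [51, 5, 40, 2, 63, 9]
t=1: [44, 31, 41, 27, 42, 29]
t=2: [61, 55, 60, 54, 59, 55]
t=3: [60, 63, 61, 63, 61, 63]
t=4: [55, 54, 55, 54, 55, 54]
t=5: [66, 67, 66, 67, 66, 67]
t=6: [47, 47, 47, 47, 47, 47]
t=7: [76, 76, 76, 76, 76, 76]
t=8: [32, 32, 32, 32, 32, 32]
t=9: [52, 52, 52, 52, 52, 52]
t=10: [71, 71, 71, 71, 71, 71]
t=11: [40, 40, 40, 40, 40, 40]
t=12: [65, 65, 65, 65, 65, 65]
t=13: [50, 50, 50, 50, 50, 50]
t=14: [74, 74, 74, 74, 74, 74]
t=15: [35, 35, 35, 35, 35, 35]
t=16: [56, 56, 56, 56, 56, 56]
t=17: [65, 65, 65, 65, 65, 65]

Answer: [56, 56, 56, 56, 56, 56]
Key observation: The state at step 12, [65, 65, 65, 65, 65, 65], reappears at step 17: the system is in a cycle of period 5 from step 12 on.  Therefore the state at step 1241 equals the state at step 12 + ((1241 - 12) mod 5) = 16, which is [56, 56, 56, 56, 56, 56].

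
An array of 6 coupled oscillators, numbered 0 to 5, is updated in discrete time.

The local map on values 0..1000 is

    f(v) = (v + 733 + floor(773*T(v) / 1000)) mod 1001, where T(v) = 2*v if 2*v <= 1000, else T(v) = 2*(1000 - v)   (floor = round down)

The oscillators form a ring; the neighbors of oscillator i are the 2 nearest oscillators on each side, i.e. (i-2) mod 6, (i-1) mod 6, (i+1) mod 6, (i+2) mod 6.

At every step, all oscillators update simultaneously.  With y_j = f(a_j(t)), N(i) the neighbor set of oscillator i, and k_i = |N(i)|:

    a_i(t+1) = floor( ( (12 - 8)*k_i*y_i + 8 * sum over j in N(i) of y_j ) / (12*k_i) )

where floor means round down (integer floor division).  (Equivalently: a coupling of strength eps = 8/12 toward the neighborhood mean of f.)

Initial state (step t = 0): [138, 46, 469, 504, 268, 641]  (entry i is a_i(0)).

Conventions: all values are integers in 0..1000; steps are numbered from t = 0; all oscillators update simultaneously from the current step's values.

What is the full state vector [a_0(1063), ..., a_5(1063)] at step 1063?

Simulating step by step:
t=0: [138, 46, 469, 504, 268, 641]
t=1: [547, 606, 533, 520, 461, 534]
t=2: [963, 973, 966, 968, 959, 966]
t=3: [750, 748, 750, 749, 751, 750]
t=4: [868, 868, 868, 868, 867, 868]
t=5: [804, 804, 804, 804, 804, 804]
t=6: [839, 839, 839, 839, 839, 839]
t=7: [819, 819, 819, 819, 819, 819]
t=8: [830, 830, 830, 830, 830, 830]
t=9: [824, 824, 824, 824, 824, 824]
t=10: [828, 828, 828, 828, 828, 828]
t=11: [825, 825, 825, 825, 825, 825]
t=12: [827, 827, 827, 827, 827, 827]
t=13: [826, 826, 826, 826, 826, 826]
t=14: [827, 827, 827, 827, 827, 827]

Answer: [826, 826, 826, 826, 826, 826]
Key observation: The state at step 12, [827, 827, 827, 827, 827, 827], reappears at step 14: the system is in a cycle of period 2 from step 12 on.  Therefore the state at step 1063 equals the state at step 12 + ((1063 - 12) mod 2) = 13, which is [826, 826, 826, 826, 826, 826].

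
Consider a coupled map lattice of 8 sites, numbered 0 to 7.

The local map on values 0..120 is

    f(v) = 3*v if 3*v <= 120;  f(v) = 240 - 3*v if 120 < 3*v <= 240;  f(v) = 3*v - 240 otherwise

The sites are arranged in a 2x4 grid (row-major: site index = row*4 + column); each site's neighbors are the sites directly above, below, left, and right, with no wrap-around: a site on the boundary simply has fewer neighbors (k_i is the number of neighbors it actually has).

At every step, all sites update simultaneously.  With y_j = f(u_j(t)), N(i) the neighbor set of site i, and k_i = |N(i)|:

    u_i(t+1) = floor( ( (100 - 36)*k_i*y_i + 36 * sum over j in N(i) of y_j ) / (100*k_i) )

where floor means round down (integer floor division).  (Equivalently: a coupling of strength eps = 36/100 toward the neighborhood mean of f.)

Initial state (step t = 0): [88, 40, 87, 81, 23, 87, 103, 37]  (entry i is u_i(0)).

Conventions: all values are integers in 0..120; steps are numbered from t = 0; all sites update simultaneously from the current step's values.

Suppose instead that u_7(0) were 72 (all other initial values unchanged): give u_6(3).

Answer: u_6(3) = 24
Key observation: This trace re-runs the system from the modified initial state.

Derivation:
t=0: [88, 40, 87, 81, 23, 87, 103, 72]
t=1: [49, 84, 36, 10, 52, 44, 52, 28]
t=2: [76, 44, 84, 53, 89, 90, 89, 74]
t=3: [31, 75, 33, 57, 24, 38, 24, 30]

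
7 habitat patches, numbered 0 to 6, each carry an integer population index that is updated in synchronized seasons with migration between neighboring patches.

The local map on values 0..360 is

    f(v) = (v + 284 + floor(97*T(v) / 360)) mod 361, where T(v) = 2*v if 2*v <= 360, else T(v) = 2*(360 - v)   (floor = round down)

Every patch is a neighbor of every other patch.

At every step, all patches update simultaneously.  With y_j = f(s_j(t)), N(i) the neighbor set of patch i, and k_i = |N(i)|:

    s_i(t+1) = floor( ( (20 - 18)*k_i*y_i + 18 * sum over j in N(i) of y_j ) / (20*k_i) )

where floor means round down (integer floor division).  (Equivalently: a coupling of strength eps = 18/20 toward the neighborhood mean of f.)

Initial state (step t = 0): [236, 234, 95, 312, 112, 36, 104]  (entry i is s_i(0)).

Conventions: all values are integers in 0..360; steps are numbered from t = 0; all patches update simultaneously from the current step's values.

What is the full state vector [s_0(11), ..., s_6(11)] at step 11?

Answer: [216, 216, 216, 216, 216, 216, 216]

Derivation:
t=0: [236, 234, 95, 312, 112, 36, 104]
t=1: [183, 183, 190, 181, 189, 177, 190]
t=2: [201, 201, 201, 201, 201, 201, 201]
t=3: [209, 209, 209, 209, 209, 209, 209]
t=4: [213, 213, 213, 213, 213, 213, 213]
t=5: [215, 215, 215, 215, 215, 215, 215]
t=6: [216, 216, 216, 216, 216, 216, 216]
t=7: [216, 216, 216, 216, 216, 216, 216]
t=8: [216, 216, 216, 216, 216, 216, 216]
t=9: [216, 216, 216, 216, 216, 216, 216]
t=10: [216, 216, 216, 216, 216, 216, 216]
t=11: [216, 216, 216, 216, 216, 216, 216]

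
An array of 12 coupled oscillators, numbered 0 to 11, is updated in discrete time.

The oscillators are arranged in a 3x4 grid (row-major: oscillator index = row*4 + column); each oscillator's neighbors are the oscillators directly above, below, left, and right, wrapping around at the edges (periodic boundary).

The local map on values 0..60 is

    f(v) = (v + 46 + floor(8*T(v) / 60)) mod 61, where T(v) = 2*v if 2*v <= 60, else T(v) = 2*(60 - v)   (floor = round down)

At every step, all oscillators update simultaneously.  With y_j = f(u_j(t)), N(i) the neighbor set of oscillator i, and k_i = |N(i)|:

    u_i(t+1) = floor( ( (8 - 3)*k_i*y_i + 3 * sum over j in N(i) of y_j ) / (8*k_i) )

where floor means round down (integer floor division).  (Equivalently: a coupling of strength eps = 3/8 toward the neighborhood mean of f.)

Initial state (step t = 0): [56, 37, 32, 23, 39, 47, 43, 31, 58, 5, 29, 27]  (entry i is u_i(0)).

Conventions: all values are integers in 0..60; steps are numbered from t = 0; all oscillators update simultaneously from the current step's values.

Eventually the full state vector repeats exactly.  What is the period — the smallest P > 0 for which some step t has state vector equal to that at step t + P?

Simulating step by step:
t=0: [56, 37, 32, 23, 39, 47, 43, 31, 58, 5, 29, 27]
t=1: [36, 31, 23, 18, 31, 35, 29, 23, 40, 44, 25, 21]
t=2: [24, 23, 15, 10, 23, 25, 19, 14, 27, 29, 17, 13]
t=3: [19, 14, 10, 38, 13, 15, 8, 8, 16, 18, 7, 8]
t=4: [9, 8, 49, 34, 7, 8, 51, 48, 9, 10, 50, 48]
t=5: [53, 54, 37, 31, 53, 54, 39, 36, 54, 55, 38, 37]
t=6: [37, 38, 28, 25, 38, 38, 29, 28, 38, 39, 29, 28]
t=7: [26, 27, 20, 18, 27, 27, 21, 20, 27, 27, 21, 20]
t=8: [16, 17, 10, 8, 17, 18, 11, 10, 17, 18, 11, 10]
t=9: [10, 10, 53, 51, 10, 11, 53, 53, 10, 11, 53, 53]
t=10: [56, 56, 40, 40, 56, 56, 40, 40, 56, 56, 40, 40]
t=11: [40, 40, 31, 31, 40, 40, 31, 31, 40, 40, 31, 31]
t=12: [29, 29, 23, 23, 29, 29, 23, 23, 29, 29, 23, 23]
t=13: [20, 20, 14, 14, 20, 20, 14, 14, 20, 20, 14, 14]
t=14: [9, 9, 2, 2, 9, 9, 2, 2, 9, 9, 2, 2]
t=15: [56, 56, 48, 48, 56, 56, 48, 48, 56, 56, 48, 48]
t=16: [41, 41, 36, 36, 41, 41, 36, 36, 41, 41, 36, 36]
t=17: [30, 30, 27, 27, 30, 30, 27, 27, 30, 30, 27, 27]
t=18: [22, 22, 19, 19, 22, 22, 19, 19, 22, 22, 19, 19]
t=19: [11, 11, 9, 9, 11, 11, 9, 9, 11, 11, 9, 9]
t=20: [58, 58, 57, 57, 58, 58, 57, 57, 58, 58, 57, 57]
t=21: [42, 42, 42, 42, 42, 42, 42, 42, 42, 42, 42, 42]
t=22: [31, 31, 31, 31, 31, 31, 31, 31, 31, 31, 31, 31]
t=23: [23, 23, 23, 23, 23, 23, 23, 23, 23, 23, 23, 23]
t=24: [14, 14, 14, 14, 14, 14, 14, 14, 14, 14, 14, 14]
t=25: [2, 2, 2, 2, 2, 2, 2, 2, 2, 2, 2, 2]
t=26: [48, 48, 48, 48, 48, 48, 48, 48, 48, 48, 48, 48]
t=27: [36, 36, 36, 36, 36, 36, 36, 36, 36, 36, 36, 36]
t=28: [27, 27, 27, 27, 27, 27, 27, 27, 27, 27, 27, 27]
t=29: [19, 19, 19, 19, 19, 19, 19, 19, 19, 19, 19, 19]
t=30: [9, 9, 9, 9, 9, 9, 9, 9, 9, 9, 9, 9]
t=31: [57, 57, 57, 57, 57, 57, 57, 57, 57, 57, 57, 57]
t=32: [42, 42, 42, 42, 42, 42, 42, 42, 42, 42, 42, 42]

Answer: 11
Key observation: The state at step 21, [42, 42, 42, 42, 42, 42, 42, 42, 42, 42, 42, 42], reappears at step 32 — and no state repeats earlier — so the cycle the system enters has period 11.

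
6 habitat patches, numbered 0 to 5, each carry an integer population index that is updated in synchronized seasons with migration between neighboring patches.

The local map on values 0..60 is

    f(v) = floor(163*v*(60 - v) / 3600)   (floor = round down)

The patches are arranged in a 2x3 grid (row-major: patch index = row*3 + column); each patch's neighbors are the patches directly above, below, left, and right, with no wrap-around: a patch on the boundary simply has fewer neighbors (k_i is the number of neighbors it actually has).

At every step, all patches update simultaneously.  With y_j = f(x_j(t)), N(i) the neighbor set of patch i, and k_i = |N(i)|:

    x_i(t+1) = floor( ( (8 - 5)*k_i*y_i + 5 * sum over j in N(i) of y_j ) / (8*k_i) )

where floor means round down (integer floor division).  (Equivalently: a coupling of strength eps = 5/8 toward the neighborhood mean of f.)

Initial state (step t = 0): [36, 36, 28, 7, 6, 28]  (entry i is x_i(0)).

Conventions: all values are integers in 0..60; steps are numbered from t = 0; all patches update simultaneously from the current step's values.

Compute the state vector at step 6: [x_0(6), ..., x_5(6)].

Simulating step by step:
t=0: [36, 36, 28, 7, 6, 28]
t=1: [31, 34, 39, 22, 25, 31]
t=2: [39, 39, 38, 38, 39, 38]
t=3: [37, 37, 37, 37, 37, 37]
t=4: [38, 38, 38, 38, 38, 38]
t=5: [37, 37, 37, 37, 37, 37]
t=6: [38, 38, 38, 38, 38, 38]

Answer: [38, 38, 38, 38, 38, 38]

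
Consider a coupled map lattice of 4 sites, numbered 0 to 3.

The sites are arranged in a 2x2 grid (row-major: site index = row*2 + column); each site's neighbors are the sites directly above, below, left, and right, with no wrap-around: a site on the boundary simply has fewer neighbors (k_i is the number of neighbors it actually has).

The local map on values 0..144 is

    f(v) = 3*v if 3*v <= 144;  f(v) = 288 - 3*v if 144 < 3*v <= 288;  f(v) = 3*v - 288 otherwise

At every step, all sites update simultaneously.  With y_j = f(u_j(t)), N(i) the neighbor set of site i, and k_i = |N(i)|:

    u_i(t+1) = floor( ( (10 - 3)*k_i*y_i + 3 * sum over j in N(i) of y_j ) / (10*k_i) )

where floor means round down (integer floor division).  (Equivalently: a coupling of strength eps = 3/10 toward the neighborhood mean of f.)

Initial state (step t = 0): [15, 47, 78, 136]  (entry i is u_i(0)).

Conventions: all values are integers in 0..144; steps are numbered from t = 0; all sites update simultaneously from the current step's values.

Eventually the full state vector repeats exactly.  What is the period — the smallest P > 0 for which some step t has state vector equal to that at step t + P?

Answer: 7
Key observation: The state at step 97, [62, 69, 69, 62], reappears at step 104 — and no state repeats earlier — so the cycle the system enters has period 7.

Derivation:
t=0: [15, 47, 78, 136]
t=1: [60, 123, 62, 113]
t=2: [103, 80, 95, 63]
t=3: [22, 51, 20, 76]
t=4: [75, 113, 60, 71]
t=5: [67, 56, 96, 76]
t=6: [78, 106, 22, 60]
t=7: [52, 45, 70, 90]
t=8: [124, 117, 77, 44]
t=9: [76, 76, 72, 110]
t=10: [61, 57, 65, 49]
t=11: [105, 118, 102, 130]
t=12: [31, 65, 31, 84]
t=13: [93, 84, 84, 53]
t=14: [17, 45, 45, 101]
t=15: [76, 104, 104, 51]
t=16: [49, 46, 46, 101]
t=17: [140, 120, 120, 51]
t=18: [114, 90, 90, 116]
t=19: [43, 29, 29, 47]
t=20: [116, 101, 101, 124]
t=21: [46, 32, 32, 63]
t=22: [125, 102, 102, 98]
t=23: [66, 26, 26, 9]
t=24: [86, 72, 72, 42]
t=25: [42, 73, 73, 109]
t=26: [108, 73, 73, 48]
t=27: [45, 75, 75, 121]
t=28: [113, 75, 75, 71]
t=29: [54, 63, 63, 71]
t=30: [117, 99, 99, 82]
t=31: [46, 22, 22, 32]
t=32: [116, 81, 81, 87]
t=33: [55, 44, 44, 32]
t=34: [125, 125, 125, 106]
t=35: [87, 78, 78, 47]
t=36: [35, 63, 63, 114]
t=37: [103, 93, 93, 67]
t=38: [17, 22, 22, 63]
t=39: [55, 68, 68, 89]
t=40: [111, 80, 80, 39]
t=41: [45, 57, 57, 96]
t=42: [129, 102, 102, 35]
t=43: [74, 43, 43, 78]
t=44: [84, 108, 108, 76]
t=45: [36, 39, 39, 52]
t=46: [110, 117, 117, 127]
t=47: [48, 64, 64, 84]
t=48: [129, 94, 94, 54]
t=49: [71, 37, 37, 90]
t=50: [85, 91, 91, 45]
t=51: [27, 35, 35, 99]
t=52: [88, 87, 87, 37]
t=53: [24, 39, 39, 85]
t=54: [85, 97, 97, 58]
t=55: [24, 24, 24, 80]
t=56: [72, 68, 68, 55]
t=57: [75, 88, 88, 111]
t=58: [51, 33, 33, 38]
t=59: [124, 106, 106, 109]
t=60: [67, 39, 39, 36]
t=61: [96, 111, 111, 110]
t=62: [13, 37, 37, 42]
t=63: [60, 102, 102, 121]
t=64: [81, 40, 40, 57]
t=65: [67, 108, 108, 117]
t=66: [71, 47, 47, 54]
t=67: [94, 128, 128, 130]
t=68: [33, 83, 83, 100]
t=69: [81, 43, 43, 20]
t=70: [70, 106, 106, 80]
t=71: [63, 39, 39, 42]
t=72: [104, 115, 115, 123]
t=73: [33, 55, 55, 73]
t=74: [106, 111, 111, 85]
t=75: [34, 40, 40, 36]
t=76: [107, 115, 115, 111]
t=77: [40, 51, 51, 48]
t=78: [124, 134, 134, 141]
t=79: [93, 112, 112, 128]
t=80: [20, 49, 49, 81]
t=81: [84, 114, 114, 73]
t=82: [41, 53, 53, 64]
t=83: [124, 123, 123, 105]
t=84: [83, 73, 73, 43]
t=85: [48, 73, 73, 111]
t=86: [121, 76, 76, 52]
t=87: [70, 73, 73, 110]
t=88: [75, 66, 66, 50]
t=89: [71, 93, 93, 123]
t=90: [55, 29, 29, 59]
t=91: [112, 96, 96, 103]
t=92: [33, 10, 10, 14]
t=93: [78, 42, 42, 38]
t=94: [75, 113, 113, 117]
t=95: [59, 54, 54, 59]
t=96: [115, 121, 121, 115]
t=97: [62, 69, 69, 62]
t=98: [95, 87, 87, 95]
t=99: [10, 19, 19, 10]
t=100: [38, 48, 48, 38]
t=101: [123, 135, 135, 123]
t=102: [91, 106, 106, 91]
t=103: [19, 25, 25, 19]
t=104: [62, 69, 69, 62]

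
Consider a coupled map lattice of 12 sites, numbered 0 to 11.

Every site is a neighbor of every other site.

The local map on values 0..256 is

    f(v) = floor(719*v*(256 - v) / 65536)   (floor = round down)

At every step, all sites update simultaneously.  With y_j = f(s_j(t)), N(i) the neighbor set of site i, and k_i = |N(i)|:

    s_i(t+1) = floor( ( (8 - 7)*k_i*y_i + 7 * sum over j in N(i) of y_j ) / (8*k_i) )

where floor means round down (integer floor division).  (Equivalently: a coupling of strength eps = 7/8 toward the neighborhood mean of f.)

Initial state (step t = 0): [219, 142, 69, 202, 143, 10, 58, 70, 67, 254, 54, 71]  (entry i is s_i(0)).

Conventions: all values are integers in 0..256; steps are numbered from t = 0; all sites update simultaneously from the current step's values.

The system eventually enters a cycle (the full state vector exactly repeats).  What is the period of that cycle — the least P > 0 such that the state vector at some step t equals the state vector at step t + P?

Simulating step by step:
t=0: [219, 142, 69, 202, 143, 10, 58, 70, 67, 254, 54, 71]
t=1: [115, 119, 117, 116, 119, 112, 117, 117, 117, 111, 116, 117]
t=2: [177, 177, 177, 177, 177, 177, 177, 177, 177, 177, 177, 177]
t=3: [153, 153, 153, 153, 153, 153, 153, 153, 153, 153, 153, 153]
t=4: [172, 172, 172, 172, 172, 172, 172, 172, 172, 172, 172, 172]
t=5: [158, 158, 158, 158, 158, 158, 158, 158, 158, 158, 158, 158]
t=6: [169, 169, 169, 169, 169, 169, 169, 169, 169, 169, 169, 169]
t=7: [161, 161, 161, 161, 161, 161, 161, 161, 161, 161, 161, 161]
t=8: [167, 167, 167, 167, 167, 167, 167, 167, 167, 167, 167, 167]
t=9: [163, 163, 163, 163, 163, 163, 163, 163, 163, 163, 163, 163]
t=10: [166, 166, 166, 166, 166, 166, 166, 166, 166, 166, 166, 166]
t=11: [163, 163, 163, 163, 163, 163, 163, 163, 163, 163, 163, 163]

Answer: 2
Key observation: The state at step 9, [163, 163, 163, 163, 163, 163, 163, 163, 163, 163, 163, 163], reappears at step 11 — and no state repeats earlier — so the cycle the system enters has period 2.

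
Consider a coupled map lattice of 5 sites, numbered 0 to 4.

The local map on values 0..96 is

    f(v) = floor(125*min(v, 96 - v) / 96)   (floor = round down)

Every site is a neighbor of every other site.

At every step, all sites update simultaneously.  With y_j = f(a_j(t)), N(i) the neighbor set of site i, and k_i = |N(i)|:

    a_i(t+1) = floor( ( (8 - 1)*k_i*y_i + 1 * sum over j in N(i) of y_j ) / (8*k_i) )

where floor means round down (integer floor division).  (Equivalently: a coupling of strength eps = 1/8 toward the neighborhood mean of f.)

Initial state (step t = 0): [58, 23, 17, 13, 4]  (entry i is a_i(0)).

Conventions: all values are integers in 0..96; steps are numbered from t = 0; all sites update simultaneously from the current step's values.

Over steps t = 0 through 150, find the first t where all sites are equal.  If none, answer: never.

Answer: never
Key observation: The state at step 9 reappears at step 11 — the system is in a cycle of period 2 from step 9 on.  No step 0..11 is synchronized, and the cycle repeats forever, so no step up to 150 (or ever) has all sites equal.

Derivation:
t=0: [58, 23, 17, 13, 4]  (not all equal)
t=1: [45, 28, 22, 17, 8]  (not all equal)
t=2: [53, 35, 28, 23, 13]  (not all equal)
t=3: [52, 43, 36, 30, 19]  (not all equal)
t=4: [55, 53, 45, 39, 27]  (not all equal)
t=5: [52, 54, 56, 50, 37]  (not all equal)
t=6: [56, 54, 52, 58, 48]  (not all equal)
t=7: [52, 54, 56, 49, 60]  (not all equal)
t=8: [56, 54, 52, 59, 47]  (not all equal)
t=9: [52, 54, 56, 49, 59]  (not all equal)
t=10: [56, 54, 52, 59, 49]  (not all equal)
t=11: [52, 54, 56, 49, 59]  (not all equal)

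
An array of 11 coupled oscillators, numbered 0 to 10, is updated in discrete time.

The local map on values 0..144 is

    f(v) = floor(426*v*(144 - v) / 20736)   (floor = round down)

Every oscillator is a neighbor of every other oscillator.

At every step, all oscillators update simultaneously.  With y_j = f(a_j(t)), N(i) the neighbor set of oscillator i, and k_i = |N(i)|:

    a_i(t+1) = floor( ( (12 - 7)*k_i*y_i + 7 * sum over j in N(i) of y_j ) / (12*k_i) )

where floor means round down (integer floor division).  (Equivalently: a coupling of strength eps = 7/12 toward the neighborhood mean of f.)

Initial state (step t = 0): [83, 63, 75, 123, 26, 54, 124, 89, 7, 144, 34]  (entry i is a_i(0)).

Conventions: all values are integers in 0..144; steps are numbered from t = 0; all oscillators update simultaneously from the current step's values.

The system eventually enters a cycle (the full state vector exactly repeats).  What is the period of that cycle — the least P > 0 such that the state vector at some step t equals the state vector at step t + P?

Answer: 2
Key observation: The state at step 8, [99, 99, 99, 99, 99, 99, 99, 99, 99, 99, 99], reappears at step 10 — and no state repeats earlier — so the cycle the system enters has period 2.

Derivation:
t=0: [83, 63, 75, 123, 26, 54, 124, 89, 7, 144, 34]
t=1: [82, 82, 83, 64, 67, 80, 63, 80, 51, 45, 72]
t=2: [103, 103, 103, 103, 103, 103, 103, 103, 100, 98, 103]
t=3: [86, 86, 86, 86, 86, 86, 86, 86, 88, 88, 86]
t=4: [101, 101, 101, 101, 101, 101, 101, 101, 101, 101, 101]
t=5: [89, 89, 89, 89, 89, 89, 89, 89, 89, 89, 89]
t=6: [100, 100, 100, 100, 100, 100, 100, 100, 100, 100, 100]
t=7: [90, 90, 90, 90, 90, 90, 90, 90, 90, 90, 90]
t=8: [99, 99, 99, 99, 99, 99, 99, 99, 99, 99, 99]
t=9: [91, 91, 91, 91, 91, 91, 91, 91, 91, 91, 91]
t=10: [99, 99, 99, 99, 99, 99, 99, 99, 99, 99, 99]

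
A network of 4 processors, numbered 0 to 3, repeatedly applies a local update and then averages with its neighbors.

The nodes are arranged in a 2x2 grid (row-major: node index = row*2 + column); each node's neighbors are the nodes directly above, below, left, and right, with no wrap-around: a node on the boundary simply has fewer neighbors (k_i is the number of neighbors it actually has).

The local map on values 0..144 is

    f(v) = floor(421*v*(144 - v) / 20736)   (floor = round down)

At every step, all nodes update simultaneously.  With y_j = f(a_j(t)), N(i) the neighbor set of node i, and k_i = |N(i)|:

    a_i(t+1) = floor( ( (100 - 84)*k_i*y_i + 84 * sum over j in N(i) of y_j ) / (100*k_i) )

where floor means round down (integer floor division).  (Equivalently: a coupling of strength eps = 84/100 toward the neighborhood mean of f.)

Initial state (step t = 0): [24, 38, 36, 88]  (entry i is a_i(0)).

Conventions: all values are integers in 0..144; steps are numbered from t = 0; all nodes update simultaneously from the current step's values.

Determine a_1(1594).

Simulating step by step:
t=0: [24, 38, 36, 88]
t=1: [76, 79, 78, 82]
t=2: [104, 103, 103, 103]
t=3: [84, 84, 84, 85]
t=4: [102, 101, 101, 101]
t=5: [87, 87, 87, 88]
t=6: [100, 100, 100, 100]
t=7: [89, 89, 89, 89]
t=8: [99, 99, 99, 99]
t=9: [90, 90, 90, 90]
t=10: [98, 98, 98, 98]
t=11: [91, 91, 91, 91]
t=12: [97, 97, 97, 97]
t=13: [92, 92, 92, 92]
t=14: [97, 97, 97, 97]

Answer: a_1(1594) = 97
Key observation: The state at step 12, [97, 97, 97, 97], reappears at step 14: the system is in a cycle of period 2 from step 12 on.  Therefore the state at step 1594 equals the state at step 12 + ((1594 - 12) mod 2) = 12, which is [97, 97, 97, 97].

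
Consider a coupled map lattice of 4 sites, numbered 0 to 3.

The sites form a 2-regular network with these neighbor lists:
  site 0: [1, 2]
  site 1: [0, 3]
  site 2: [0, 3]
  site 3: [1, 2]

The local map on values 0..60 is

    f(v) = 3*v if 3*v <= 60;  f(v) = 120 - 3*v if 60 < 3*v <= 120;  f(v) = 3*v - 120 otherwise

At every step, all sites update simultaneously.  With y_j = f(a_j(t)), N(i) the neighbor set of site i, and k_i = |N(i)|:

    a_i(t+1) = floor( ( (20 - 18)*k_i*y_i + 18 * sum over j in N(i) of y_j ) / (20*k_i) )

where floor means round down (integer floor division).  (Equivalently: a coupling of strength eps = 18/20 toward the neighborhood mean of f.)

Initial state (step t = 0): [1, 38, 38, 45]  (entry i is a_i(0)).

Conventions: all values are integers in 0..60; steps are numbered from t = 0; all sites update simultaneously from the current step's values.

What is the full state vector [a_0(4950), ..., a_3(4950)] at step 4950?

Answer: [57, 57, 57, 57]
Key observation: The state at step 3, [51, 51, 51, 51], reappears at step 7: the system is in a cycle of period 4 from step 3 on.  Therefore the state at step 4950 equals the state at step 3 + ((4950 - 3) mod 4) = 6, which is [57, 57, 57, 57].

Derivation:
t=0: [1, 38, 38, 45]
t=1: [5, 8, 8, 6]
t=2: [23, 17, 17, 23]
t=3: [51, 51, 51, 51]
t=4: [33, 33, 33, 33]
t=5: [21, 21, 21, 21]
t=6: [57, 57, 57, 57]
t=7: [51, 51, 51, 51]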